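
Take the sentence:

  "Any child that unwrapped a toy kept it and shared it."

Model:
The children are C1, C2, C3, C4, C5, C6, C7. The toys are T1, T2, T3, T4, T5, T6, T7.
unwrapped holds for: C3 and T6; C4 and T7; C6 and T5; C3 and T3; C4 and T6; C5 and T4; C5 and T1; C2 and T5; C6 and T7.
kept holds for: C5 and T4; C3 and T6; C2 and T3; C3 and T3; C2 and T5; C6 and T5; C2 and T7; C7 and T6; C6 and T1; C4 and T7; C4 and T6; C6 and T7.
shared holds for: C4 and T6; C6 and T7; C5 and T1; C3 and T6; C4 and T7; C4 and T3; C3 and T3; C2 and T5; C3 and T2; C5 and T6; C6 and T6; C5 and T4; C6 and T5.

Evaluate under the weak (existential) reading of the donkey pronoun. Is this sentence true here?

True

"it" takes "a toy" as antecedent — a donkey pronoun bound across the clause boundary.
Weak reading: every child c with some unwrapped-toy has at least one unwrapped-toy t such that kept(c,t) ∧ shared(c,t).
Per child: C2:✓  C3:✓  C4:✓  C5:✓  C6:✓
Every child in the restrictor has a witness.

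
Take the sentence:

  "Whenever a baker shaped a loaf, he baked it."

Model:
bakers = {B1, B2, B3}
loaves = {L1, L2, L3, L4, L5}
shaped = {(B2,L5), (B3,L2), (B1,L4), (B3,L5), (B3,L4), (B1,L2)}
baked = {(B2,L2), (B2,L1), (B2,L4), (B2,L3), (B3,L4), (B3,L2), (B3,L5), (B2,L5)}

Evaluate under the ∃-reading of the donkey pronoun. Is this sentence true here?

False

"it" takes "a loaf" as antecedent — a donkey pronoun bound across the clause boundary.
Weak reading: every baker b with some shaped-loaf has at least one shaped-loaf l such that baked(b,l).
Per baker: B1:✗  B2:✓  B3:✓
B1 has no witness among its shaped-loaves.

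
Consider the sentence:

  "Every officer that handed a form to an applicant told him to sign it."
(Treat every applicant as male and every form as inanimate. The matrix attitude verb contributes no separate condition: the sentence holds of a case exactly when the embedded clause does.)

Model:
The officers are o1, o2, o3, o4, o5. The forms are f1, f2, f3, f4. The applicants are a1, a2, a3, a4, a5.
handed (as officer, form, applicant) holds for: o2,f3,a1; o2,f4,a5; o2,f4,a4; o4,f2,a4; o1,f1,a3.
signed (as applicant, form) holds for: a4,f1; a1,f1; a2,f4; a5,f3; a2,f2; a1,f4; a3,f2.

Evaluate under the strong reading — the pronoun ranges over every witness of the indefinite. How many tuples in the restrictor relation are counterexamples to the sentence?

"him" takes "an applicant" as antecedent and "it" takes "a form"; both are donkey pronouns co-varying with the restrictor.
Strong reading: for every (o,f,a) with handed(o,f,a), signed(a,f).
Restrictor triples: (o1,f1,a3)→signed(a3,f1) ✗  (o2,f3,a1)→signed(a1,f3) ✗  (o2,f4,a4)→signed(a4,f4) ✗  (o2,f4,a5)→signed(a5,f4) ✗  (o4,f2,a4)→signed(a4,f2) ✗
Counterexamples (restrictor triples failing the scope): 5.

5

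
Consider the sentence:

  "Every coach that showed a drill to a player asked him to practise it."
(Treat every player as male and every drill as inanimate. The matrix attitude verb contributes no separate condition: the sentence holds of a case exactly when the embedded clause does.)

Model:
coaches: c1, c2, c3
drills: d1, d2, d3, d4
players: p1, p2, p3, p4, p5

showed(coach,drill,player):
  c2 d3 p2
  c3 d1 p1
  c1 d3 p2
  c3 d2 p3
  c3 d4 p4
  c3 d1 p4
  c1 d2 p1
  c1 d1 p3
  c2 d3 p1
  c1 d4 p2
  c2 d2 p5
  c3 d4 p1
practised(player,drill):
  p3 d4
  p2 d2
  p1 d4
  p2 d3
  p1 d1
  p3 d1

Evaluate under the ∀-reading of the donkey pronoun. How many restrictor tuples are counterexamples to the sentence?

"him" takes "a player" as antecedent and "it" takes "a drill"; both are donkey pronouns co-varying with the restrictor.
Strong reading: for every (c,d,p) with showed(c,d,p), practised(p,d).
Restrictor triples: (c1,d1,p3)→practised(p3,d1) ✓  (c1,d2,p1)→practised(p1,d2) ✗  (c1,d3,p2)→practised(p2,d3) ✓  (c1,d4,p2)→practised(p2,d4) ✗  (c2,d2,p5)→practised(p5,d2) ✗  (c2,d3,p1)→practised(p1,d3) ✗  (c2,d3,p2)→practised(p2,d3) ✓  (c3,d1,p1)→practised(p1,d1) ✓  (c3,d1,p4)→practised(p4,d1) ✗  (c3,d2,p3)→practised(p3,d2) ✗  (c3,d4,p1)→practised(p1,d4) ✓  (c3,d4,p4)→practised(p4,d4) ✗
Counterexamples (restrictor triples failing the scope): 7.

7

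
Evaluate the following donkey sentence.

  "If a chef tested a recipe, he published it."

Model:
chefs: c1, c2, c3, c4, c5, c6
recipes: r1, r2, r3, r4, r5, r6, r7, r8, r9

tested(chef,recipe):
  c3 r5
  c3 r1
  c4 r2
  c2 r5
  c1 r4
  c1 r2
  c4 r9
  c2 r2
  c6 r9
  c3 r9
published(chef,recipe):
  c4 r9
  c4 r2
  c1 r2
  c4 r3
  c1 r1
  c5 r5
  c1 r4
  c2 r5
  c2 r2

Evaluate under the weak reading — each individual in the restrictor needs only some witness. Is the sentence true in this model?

False

"it" takes "a recipe" as antecedent — a donkey pronoun bound across the clause boundary.
Weak reading: every chef c with some tested-recipe has at least one tested-recipe r such that published(c,r).
Per chef: c1:✓  c2:✓  c3:✗  c4:✓  c6:✗
c3 has no witness among its tested-recipes.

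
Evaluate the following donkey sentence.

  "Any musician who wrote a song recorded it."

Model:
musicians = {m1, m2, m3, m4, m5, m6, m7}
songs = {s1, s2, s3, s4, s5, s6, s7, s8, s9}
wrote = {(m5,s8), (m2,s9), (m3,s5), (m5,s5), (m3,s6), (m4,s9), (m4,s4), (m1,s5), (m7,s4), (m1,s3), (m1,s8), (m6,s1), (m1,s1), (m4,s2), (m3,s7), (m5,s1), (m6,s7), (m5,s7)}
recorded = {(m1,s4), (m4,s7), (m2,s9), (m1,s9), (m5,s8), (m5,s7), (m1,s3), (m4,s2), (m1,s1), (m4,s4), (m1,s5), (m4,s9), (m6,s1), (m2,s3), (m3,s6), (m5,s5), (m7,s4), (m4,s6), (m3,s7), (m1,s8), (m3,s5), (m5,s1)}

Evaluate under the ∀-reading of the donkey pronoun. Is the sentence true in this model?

False

"it" takes "a song" as antecedent — a donkey pronoun bound across the clause boundary.
Strong reading: for every (m,s) with wrote(m,s), recorded(m,s).
Restrictor pairs: (m1,s1) ✓  (m1,s3) ✓  (m1,s5) ✓  (m1,s8) ✓  (m2,s9) ✓  (m3,s5) ✓  (m3,s6) ✓  (m3,s7) ✓  (m4,s2) ✓  (m4,s4) ✓  (m4,s9) ✓  (m5,s1) ✓  (m5,s5) ✓  (m5,s7) ✓  (m5,s8) ✓  (m6,s1) ✓  (m6,s7) ✗  (m7,s4) ✓
Counterexample: (m6,s7) is in wrote but fails the scope.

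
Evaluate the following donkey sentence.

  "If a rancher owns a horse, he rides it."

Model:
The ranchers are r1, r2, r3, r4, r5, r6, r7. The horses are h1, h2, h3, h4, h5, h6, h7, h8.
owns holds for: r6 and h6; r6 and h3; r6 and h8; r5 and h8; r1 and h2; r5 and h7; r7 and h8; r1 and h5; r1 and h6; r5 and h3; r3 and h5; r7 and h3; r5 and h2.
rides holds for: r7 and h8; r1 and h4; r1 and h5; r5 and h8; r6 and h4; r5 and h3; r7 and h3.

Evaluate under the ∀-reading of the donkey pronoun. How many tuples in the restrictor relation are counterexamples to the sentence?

"it" takes "a horse" as antecedent — a donkey pronoun bound across the clause boundary.
Strong reading: for every (r,h) with owns(r,h), rides(r,h).
Restrictor pairs: (r1,h2) ✗  (r1,h5) ✓  (r1,h6) ✗  (r3,h5) ✗  (r5,h2) ✗  (r5,h3) ✓  (r5,h7) ✗  (r5,h8) ✓  (r6,h3) ✗  (r6,h6) ✗  (r6,h8) ✗  (r7,h3) ✓  (r7,h8) ✓
Counterexamples (restrictor pairs failing the scope): 8.

8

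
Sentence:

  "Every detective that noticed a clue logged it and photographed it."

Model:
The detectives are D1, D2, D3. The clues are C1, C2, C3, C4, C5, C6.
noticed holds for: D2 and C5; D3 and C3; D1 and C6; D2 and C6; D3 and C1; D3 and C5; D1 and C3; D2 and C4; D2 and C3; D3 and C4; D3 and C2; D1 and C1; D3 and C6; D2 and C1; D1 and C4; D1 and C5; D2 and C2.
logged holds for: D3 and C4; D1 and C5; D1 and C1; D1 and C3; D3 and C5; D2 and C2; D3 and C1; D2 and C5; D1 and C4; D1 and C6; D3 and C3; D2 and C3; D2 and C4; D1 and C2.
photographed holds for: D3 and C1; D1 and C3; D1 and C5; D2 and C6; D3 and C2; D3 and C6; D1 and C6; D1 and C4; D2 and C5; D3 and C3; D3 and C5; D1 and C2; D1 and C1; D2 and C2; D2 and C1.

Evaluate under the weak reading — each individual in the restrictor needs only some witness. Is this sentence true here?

"it" takes "a clue" as antecedent — a donkey pronoun bound across the clause boundary.
Weak reading: every detective d with some noticed-clue has at least one noticed-clue c such that logged(d,c) ∧ photographed(d,c).
Per detective: D1:✓  D2:✓  D3:✓
Every detective in the restrictor has a witness.

True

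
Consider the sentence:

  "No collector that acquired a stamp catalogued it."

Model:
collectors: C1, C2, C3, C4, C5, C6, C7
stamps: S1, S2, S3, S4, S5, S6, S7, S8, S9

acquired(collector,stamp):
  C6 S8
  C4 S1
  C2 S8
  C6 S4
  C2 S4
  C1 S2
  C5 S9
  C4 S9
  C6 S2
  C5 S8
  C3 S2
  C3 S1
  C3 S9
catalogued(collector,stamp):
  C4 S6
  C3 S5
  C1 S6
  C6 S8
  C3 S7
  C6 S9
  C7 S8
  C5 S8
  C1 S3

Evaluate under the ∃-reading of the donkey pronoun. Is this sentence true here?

"it" takes "a stamp" as antecedent — a donkey pronoun bound across the clause boundary.
Truth condition: for no (c,s) with acquired(c,s) does catalogued(c,s) hold.
Restrictor pairs — does the scope hold? (C1,S2):fails  (C2,S4):fails  (C2,S8):fails  (C3,S1):fails  (C3,S2):fails  (C3,S9):fails  (C4,S1):fails  (C4,S9):fails  (C5,S8):holds  (C5,S9):fails  (C6,S2):fails  (C6,S4):fails  (C6,S8):holds
Scope holds for 2 pair(s), so the sentence is false.

False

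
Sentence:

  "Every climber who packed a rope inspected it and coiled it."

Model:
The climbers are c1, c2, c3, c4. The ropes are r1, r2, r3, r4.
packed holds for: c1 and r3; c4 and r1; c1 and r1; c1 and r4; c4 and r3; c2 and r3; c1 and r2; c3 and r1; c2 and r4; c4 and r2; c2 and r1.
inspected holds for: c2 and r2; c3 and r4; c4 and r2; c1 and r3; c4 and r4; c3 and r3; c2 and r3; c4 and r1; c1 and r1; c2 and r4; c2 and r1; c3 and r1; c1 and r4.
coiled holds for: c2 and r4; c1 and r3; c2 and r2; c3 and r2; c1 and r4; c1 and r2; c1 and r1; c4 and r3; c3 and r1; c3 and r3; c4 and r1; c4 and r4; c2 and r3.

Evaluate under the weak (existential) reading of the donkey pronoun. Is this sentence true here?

True

"it" takes "a rope" as antecedent — a donkey pronoun bound across the clause boundary.
Weak reading: every climber c with some packed-rope has at least one packed-rope r such that inspected(c,r) ∧ coiled(c,r).
Per climber: c1:✓  c2:✓  c3:✓  c4:✓
Every climber in the restrictor has a witness.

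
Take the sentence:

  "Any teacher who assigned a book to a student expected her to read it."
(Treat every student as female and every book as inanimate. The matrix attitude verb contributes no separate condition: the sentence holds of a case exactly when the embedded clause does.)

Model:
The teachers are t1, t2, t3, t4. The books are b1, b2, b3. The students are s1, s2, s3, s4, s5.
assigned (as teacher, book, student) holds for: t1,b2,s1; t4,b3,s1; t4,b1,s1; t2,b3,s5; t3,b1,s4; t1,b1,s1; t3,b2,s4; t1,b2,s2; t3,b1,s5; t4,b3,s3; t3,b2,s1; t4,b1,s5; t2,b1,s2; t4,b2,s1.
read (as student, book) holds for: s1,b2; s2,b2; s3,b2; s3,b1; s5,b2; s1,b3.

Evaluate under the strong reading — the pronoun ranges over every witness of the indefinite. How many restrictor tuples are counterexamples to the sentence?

"her" takes "a student" as antecedent and "it" takes "a book"; both are donkey pronouns co-varying with the restrictor.
Strong reading: for every (t,b,s) with assigned(t,b,s), read(s,b).
Restrictor triples: (t1,b1,s1)→read(s1,b1) ✗  (t1,b2,s1)→read(s1,b2) ✓  (t1,b2,s2)→read(s2,b2) ✓  (t2,b1,s2)→read(s2,b1) ✗  (t2,b3,s5)→read(s5,b3) ✗  (t3,b1,s4)→read(s4,b1) ✗  (t3,b1,s5)→read(s5,b1) ✗  (t3,b2,s1)→read(s1,b2) ✓  (t3,b2,s4)→read(s4,b2) ✗  (t4,b1,s1)→read(s1,b1) ✗  (t4,b1,s5)→read(s5,b1) ✗  (t4,b2,s1)→read(s1,b2) ✓  (t4,b3,s1)→read(s1,b3) ✓  (t4,b3,s3)→read(s3,b3) ✗
Counterexamples (restrictor triples failing the scope): 9.

9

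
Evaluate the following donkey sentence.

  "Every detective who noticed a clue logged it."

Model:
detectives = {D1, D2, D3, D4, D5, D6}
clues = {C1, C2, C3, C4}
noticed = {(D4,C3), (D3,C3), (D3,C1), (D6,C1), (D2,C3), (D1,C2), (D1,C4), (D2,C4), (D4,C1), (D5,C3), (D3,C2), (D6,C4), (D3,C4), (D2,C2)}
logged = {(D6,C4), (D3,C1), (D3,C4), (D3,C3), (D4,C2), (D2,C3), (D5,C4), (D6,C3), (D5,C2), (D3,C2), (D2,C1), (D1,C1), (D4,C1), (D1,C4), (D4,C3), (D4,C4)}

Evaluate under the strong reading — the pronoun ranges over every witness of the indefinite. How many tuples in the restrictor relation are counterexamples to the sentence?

"it" takes "a clue" as antecedent — a donkey pronoun bound across the clause boundary.
Strong reading: for every (d,c) with noticed(d,c), logged(d,c).
Restrictor pairs: (D1,C2) ✗  (D1,C4) ✓  (D2,C2) ✗  (D2,C3) ✓  (D2,C4) ✗  (D3,C1) ✓  (D3,C2) ✓  (D3,C3) ✓  (D3,C4) ✓  (D4,C1) ✓  (D4,C3) ✓  (D5,C3) ✗  (D6,C1) ✗  (D6,C4) ✓
Counterexamples (restrictor pairs failing the scope): 5.

5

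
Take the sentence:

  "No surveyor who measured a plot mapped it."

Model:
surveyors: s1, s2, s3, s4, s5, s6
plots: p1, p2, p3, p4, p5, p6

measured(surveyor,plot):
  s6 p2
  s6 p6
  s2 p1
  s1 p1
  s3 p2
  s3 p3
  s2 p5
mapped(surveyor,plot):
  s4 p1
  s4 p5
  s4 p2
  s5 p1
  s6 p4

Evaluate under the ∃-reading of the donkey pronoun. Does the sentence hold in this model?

"it" takes "a plot" as antecedent — a donkey pronoun bound across the clause boundary.
Truth condition: for no (s,p) with measured(s,p) does mapped(s,p) hold.
Restrictor pairs — does the scope hold? (s1,p1):fails  (s2,p1):fails  (s2,p5):fails  (s3,p2):fails  (s3,p3):fails  (s6,p2):fails  (s6,p6):fails
Scope holds for no restrictor pair, so the sentence is true.

True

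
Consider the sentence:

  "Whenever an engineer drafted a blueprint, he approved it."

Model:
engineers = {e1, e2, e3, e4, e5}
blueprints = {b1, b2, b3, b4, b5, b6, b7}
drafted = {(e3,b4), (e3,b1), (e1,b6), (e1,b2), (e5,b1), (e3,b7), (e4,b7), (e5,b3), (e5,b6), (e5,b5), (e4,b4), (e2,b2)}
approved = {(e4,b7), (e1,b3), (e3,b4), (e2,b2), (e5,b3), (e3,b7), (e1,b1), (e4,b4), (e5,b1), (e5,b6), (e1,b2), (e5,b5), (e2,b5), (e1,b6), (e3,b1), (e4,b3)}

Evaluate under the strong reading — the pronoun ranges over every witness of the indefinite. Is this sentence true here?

True

"it" takes "a blueprint" as antecedent — a donkey pronoun bound across the clause boundary.
Strong reading: for every (e,b) with drafted(e,b), approved(e,b).
Restrictor pairs: (e1,b2) ✓  (e1,b6) ✓  (e2,b2) ✓  (e3,b1) ✓  (e3,b4) ✓  (e3,b7) ✓  (e4,b4) ✓  (e4,b7) ✓  (e5,b1) ✓  (e5,b3) ✓  (e5,b5) ✓  (e5,b6) ✓
Every restrictor pair satisfies the scope.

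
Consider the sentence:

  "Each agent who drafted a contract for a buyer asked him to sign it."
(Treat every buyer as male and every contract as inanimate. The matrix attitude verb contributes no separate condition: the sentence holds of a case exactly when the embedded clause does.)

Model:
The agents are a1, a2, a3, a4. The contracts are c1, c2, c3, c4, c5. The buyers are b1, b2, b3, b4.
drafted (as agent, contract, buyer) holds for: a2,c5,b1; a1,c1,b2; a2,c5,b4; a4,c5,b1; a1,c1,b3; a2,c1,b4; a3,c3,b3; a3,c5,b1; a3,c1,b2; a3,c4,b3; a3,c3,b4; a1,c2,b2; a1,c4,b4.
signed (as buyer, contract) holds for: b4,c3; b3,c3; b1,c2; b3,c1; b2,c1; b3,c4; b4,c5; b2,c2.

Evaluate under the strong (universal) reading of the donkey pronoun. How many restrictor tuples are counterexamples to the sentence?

5

"him" takes "a buyer" as antecedent and "it" takes "a contract"; both are donkey pronouns co-varying with the restrictor.
Strong reading: for every (a,c,b) with drafted(a,c,b), signed(b,c).
Restrictor triples: (a1,c1,b2)→signed(b2,c1) ✓  (a1,c1,b3)→signed(b3,c1) ✓  (a1,c2,b2)→signed(b2,c2) ✓  (a1,c4,b4)→signed(b4,c4) ✗  (a2,c1,b4)→signed(b4,c1) ✗  (a2,c5,b1)→signed(b1,c5) ✗  (a2,c5,b4)→signed(b4,c5) ✓  (a3,c1,b2)→signed(b2,c1) ✓  (a3,c3,b3)→signed(b3,c3) ✓  (a3,c3,b4)→signed(b4,c3) ✓  (a3,c4,b3)→signed(b3,c4) ✓  (a3,c5,b1)→signed(b1,c5) ✗  (a4,c5,b1)→signed(b1,c5) ✗
Counterexamples (restrictor triples failing the scope): 5.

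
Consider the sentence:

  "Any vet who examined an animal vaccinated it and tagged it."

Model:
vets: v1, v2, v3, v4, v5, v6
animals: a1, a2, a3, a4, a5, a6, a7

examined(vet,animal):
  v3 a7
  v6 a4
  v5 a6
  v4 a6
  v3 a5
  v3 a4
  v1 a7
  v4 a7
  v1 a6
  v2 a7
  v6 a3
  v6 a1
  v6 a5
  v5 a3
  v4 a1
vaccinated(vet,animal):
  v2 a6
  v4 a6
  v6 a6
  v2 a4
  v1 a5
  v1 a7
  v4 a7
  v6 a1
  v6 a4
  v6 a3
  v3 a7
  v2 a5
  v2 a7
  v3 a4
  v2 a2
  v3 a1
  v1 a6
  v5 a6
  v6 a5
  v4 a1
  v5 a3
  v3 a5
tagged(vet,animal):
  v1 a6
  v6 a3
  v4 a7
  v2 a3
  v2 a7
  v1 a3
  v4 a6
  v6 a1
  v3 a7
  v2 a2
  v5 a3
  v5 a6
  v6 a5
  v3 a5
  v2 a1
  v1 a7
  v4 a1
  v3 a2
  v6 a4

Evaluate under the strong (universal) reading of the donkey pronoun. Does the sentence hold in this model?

"it" takes "an animal" as antecedent — a donkey pronoun bound across the clause boundary.
Strong reading: for every (v,a) with examined(v,a), vaccinated(v,a) ∧ tagged(v,a).
Restrictor pairs: (v1,a6) ✓  (v1,a7) ✓  (v2,a7) ✓  (v3,a4) ✗  (v3,a5) ✓  (v3,a7) ✓  (v4,a1) ✓  (v4,a6) ✓  (v4,a7) ✓  (v5,a3) ✓  (v5,a6) ✓  (v6,a1) ✓  (v6,a3) ✓  (v6,a4) ✓  (v6,a5) ✓
Counterexample: (v3,a4) is in examined but fails the scope.

False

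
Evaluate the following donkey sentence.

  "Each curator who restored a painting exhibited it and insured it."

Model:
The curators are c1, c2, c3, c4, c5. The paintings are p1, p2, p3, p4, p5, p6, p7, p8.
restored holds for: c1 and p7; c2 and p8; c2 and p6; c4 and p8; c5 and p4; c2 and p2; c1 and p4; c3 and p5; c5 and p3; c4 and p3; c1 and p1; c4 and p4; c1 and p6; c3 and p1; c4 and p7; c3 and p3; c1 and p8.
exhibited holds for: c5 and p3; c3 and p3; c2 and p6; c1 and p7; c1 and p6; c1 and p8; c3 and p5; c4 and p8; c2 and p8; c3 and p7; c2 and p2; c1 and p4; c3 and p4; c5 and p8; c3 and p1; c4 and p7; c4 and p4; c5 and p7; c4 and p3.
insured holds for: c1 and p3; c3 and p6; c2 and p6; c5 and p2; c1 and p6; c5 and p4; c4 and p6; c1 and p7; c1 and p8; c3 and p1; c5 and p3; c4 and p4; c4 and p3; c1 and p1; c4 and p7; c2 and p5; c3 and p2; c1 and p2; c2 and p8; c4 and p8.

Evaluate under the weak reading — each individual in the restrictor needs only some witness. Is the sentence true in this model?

"it" takes "a painting" as antecedent — a donkey pronoun bound across the clause boundary.
Weak reading: every curator c with some restored-painting has at least one restored-painting p such that exhibited(c,p) ∧ insured(c,p).
Per curator: c1:✓  c2:✓  c3:✓  c4:✓  c5:✓
Every curator in the restrictor has a witness.

True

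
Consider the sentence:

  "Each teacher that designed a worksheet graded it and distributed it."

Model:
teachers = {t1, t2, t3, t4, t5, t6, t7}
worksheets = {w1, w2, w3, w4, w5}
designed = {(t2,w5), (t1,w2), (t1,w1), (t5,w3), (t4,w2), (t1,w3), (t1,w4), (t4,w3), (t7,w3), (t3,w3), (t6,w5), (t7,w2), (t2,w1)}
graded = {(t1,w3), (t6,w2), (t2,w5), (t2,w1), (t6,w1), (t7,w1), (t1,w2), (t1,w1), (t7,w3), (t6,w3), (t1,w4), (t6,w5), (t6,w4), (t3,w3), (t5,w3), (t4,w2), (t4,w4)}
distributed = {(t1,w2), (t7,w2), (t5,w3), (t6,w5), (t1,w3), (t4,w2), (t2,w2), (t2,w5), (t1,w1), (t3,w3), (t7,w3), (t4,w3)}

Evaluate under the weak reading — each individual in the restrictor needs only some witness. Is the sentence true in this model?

"it" takes "a worksheet" as antecedent — a donkey pronoun bound across the clause boundary.
Weak reading: every teacher t with some designed-worksheet has at least one designed-worksheet w such that graded(t,w) ∧ distributed(t,w).
Per teacher: t1:✓  t2:✓  t3:✓  t4:✓  t5:✓  t6:✓  t7:✓
Every teacher in the restrictor has a witness.

True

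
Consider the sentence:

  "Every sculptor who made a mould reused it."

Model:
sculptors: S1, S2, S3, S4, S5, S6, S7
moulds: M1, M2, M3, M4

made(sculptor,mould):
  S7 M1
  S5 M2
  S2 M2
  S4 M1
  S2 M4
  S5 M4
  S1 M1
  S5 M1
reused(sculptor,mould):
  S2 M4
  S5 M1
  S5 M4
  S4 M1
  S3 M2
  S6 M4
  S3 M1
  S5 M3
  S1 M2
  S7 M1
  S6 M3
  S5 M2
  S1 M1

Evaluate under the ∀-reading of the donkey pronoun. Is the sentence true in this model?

False

"it" takes "a mould" as antecedent — a donkey pronoun bound across the clause boundary.
Strong reading: for every (s,m) with made(s,m), reused(s,m).
Restrictor pairs: (S1,M1) ✓  (S2,M2) ✗  (S2,M4) ✓  (S4,M1) ✓  (S5,M1) ✓  (S5,M2) ✓  (S5,M4) ✓  (S7,M1) ✓
Counterexample: (S2,M2) is in made but fails the scope.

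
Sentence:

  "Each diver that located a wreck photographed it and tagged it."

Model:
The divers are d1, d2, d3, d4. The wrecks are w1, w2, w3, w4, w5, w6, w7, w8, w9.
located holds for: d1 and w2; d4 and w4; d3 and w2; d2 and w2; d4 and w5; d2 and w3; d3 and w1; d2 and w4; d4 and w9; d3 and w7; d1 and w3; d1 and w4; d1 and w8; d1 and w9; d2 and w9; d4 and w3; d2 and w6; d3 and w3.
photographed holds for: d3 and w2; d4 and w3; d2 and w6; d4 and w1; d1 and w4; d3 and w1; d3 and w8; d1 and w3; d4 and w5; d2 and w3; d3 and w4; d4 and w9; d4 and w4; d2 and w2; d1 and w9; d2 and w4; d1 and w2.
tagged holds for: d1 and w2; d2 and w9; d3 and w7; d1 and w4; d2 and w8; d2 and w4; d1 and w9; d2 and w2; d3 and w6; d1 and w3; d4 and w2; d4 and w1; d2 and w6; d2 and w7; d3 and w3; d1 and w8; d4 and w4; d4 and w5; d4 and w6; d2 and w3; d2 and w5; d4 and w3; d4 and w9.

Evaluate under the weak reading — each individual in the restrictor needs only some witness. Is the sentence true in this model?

False

"it" takes "a wreck" as antecedent — a donkey pronoun bound across the clause boundary.
Weak reading: every diver d with some located-wreck has at least one located-wreck w such that photographed(d,w) ∧ tagged(d,w).
Per diver: d1:✓  d2:✓  d3:✗  d4:✓
d3 has no witness among its located-wrecks.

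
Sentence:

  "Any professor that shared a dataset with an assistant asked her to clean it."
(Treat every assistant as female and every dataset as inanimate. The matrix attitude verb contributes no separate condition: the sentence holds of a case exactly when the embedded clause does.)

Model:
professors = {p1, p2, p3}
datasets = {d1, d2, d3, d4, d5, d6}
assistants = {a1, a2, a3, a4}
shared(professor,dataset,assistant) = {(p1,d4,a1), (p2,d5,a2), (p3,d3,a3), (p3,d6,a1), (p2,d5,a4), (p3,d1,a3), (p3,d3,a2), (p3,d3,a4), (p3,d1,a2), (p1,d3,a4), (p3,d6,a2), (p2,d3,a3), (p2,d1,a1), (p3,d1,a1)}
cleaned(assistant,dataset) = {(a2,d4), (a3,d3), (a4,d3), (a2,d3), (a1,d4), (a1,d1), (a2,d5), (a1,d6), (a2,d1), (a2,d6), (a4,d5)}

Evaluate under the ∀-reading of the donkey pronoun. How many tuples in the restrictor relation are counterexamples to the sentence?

"her" takes "an assistant" as antecedent and "it" takes "a dataset"; both are donkey pronouns co-varying with the restrictor.
Strong reading: for every (p,d,a) with shared(p,d,a), cleaned(a,d).
Restrictor triples: (p1,d3,a4)→cleaned(a4,d3) ✓  (p1,d4,a1)→cleaned(a1,d4) ✓  (p2,d1,a1)→cleaned(a1,d1) ✓  (p2,d3,a3)→cleaned(a3,d3) ✓  (p2,d5,a2)→cleaned(a2,d5) ✓  (p2,d5,a4)→cleaned(a4,d5) ✓  (p3,d1,a1)→cleaned(a1,d1) ✓  (p3,d1,a2)→cleaned(a2,d1) ✓  (p3,d1,a3)→cleaned(a3,d1) ✗  (p3,d3,a2)→cleaned(a2,d3) ✓  (p3,d3,a3)→cleaned(a3,d3) ✓  (p3,d3,a4)→cleaned(a4,d3) ✓  (p3,d6,a1)→cleaned(a1,d6) ✓  (p3,d6,a2)→cleaned(a2,d6) ✓
Counterexamples (restrictor triples failing the scope): 1.

1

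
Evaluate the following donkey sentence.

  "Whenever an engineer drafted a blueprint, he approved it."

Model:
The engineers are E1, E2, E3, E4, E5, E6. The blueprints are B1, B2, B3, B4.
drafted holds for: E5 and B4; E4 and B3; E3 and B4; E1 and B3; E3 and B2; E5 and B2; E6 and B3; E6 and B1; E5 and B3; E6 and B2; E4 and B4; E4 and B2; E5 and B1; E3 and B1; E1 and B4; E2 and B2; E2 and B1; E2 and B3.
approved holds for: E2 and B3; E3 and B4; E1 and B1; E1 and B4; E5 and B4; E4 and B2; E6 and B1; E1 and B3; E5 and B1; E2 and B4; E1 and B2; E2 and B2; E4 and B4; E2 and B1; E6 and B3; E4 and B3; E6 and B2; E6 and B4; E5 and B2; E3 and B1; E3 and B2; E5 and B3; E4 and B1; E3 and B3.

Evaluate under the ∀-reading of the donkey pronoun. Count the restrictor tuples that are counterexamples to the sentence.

0

"it" takes "a blueprint" as antecedent — a donkey pronoun bound across the clause boundary.
Strong reading: for every (e,b) with drafted(e,b), approved(e,b).
Restrictor pairs: (E1,B3) ✓  (E1,B4) ✓  (E2,B1) ✓  (E2,B2) ✓  (E2,B3) ✓  (E3,B1) ✓  (E3,B2) ✓  (E3,B4) ✓  (E4,B2) ✓  (E4,B3) ✓  (E4,B4) ✓  (E5,B1) ✓  (E5,B2) ✓  (E5,B3) ✓  (E5,B4) ✓  (E6,B1) ✓  (E6,B2) ✓  (E6,B3) ✓
Counterexamples (restrictor pairs failing the scope): 0.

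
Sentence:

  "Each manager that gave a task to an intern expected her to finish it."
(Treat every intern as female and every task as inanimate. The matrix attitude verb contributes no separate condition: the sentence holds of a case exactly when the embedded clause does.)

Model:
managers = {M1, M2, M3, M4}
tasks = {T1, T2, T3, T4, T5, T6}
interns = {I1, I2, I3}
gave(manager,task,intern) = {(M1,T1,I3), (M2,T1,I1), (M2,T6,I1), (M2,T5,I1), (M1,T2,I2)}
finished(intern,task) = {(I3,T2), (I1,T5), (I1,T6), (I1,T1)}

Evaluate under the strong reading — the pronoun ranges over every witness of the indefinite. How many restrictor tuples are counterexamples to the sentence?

"her" takes "an intern" as antecedent and "it" takes "a task"; both are donkey pronouns co-varying with the restrictor.
Strong reading: for every (m,t,i) with gave(m,t,i), finished(i,t).
Restrictor triples: (M1,T1,I3)→finished(I3,T1) ✗  (M1,T2,I2)→finished(I2,T2) ✗  (M2,T1,I1)→finished(I1,T1) ✓  (M2,T5,I1)→finished(I1,T5) ✓  (M2,T6,I1)→finished(I1,T6) ✓
Counterexamples (restrictor triples failing the scope): 2.

2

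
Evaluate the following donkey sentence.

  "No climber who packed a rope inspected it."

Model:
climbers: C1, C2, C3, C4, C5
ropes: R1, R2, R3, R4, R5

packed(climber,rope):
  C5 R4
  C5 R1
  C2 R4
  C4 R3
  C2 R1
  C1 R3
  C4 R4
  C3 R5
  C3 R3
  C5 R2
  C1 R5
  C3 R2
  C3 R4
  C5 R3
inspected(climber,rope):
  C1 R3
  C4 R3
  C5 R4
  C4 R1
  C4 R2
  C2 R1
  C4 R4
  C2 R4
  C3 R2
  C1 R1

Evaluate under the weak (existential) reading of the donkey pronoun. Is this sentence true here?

False

"it" takes "a rope" as antecedent — a donkey pronoun bound across the clause boundary.
Truth condition: for no (c,r) with packed(c,r) does inspected(c,r) hold.
Restrictor pairs — does the scope hold? (C1,R3):holds  (C1,R5):fails  (C2,R1):holds  (C2,R4):holds  (C3,R2):holds  (C3,R3):fails  (C3,R4):fails  (C3,R5):fails  (C4,R3):holds  (C4,R4):holds  (C5,R1):fails  (C5,R2):fails  (C5,R3):fails  (C5,R4):holds
Scope holds for 7 pair(s), so the sentence is false.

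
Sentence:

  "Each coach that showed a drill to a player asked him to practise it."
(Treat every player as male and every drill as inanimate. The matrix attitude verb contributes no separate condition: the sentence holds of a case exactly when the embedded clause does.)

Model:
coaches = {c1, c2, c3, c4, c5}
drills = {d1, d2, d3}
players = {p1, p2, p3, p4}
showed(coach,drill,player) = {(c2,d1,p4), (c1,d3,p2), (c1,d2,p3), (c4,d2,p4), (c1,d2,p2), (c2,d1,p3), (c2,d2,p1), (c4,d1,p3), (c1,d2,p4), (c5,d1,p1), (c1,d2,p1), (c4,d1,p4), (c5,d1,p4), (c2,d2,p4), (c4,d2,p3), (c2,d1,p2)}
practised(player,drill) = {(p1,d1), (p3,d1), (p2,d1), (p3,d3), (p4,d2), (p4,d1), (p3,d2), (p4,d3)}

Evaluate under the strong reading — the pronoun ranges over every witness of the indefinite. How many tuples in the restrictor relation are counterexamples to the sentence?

"him" takes "a player" as antecedent and "it" takes "a drill"; both are donkey pronouns co-varying with the restrictor.
Strong reading: for every (c,d,p) with showed(c,d,p), practised(p,d).
Restrictor triples: (c1,d2,p1)→practised(p1,d2) ✗  (c1,d2,p2)→practised(p2,d2) ✗  (c1,d2,p3)→practised(p3,d2) ✓  (c1,d2,p4)→practised(p4,d2) ✓  (c1,d3,p2)→practised(p2,d3) ✗  (c2,d1,p2)→practised(p2,d1) ✓  (c2,d1,p3)→practised(p3,d1) ✓  (c2,d1,p4)→practised(p4,d1) ✓  (c2,d2,p1)→practised(p1,d2) ✗  (c2,d2,p4)→practised(p4,d2) ✓  (c4,d1,p3)→practised(p3,d1) ✓  (c4,d1,p4)→practised(p4,d1) ✓  (c4,d2,p3)→practised(p3,d2) ✓  (c4,d2,p4)→practised(p4,d2) ✓  (c5,d1,p1)→practised(p1,d1) ✓  (c5,d1,p4)→practised(p4,d1) ✓
Counterexamples (restrictor triples failing the scope): 4.

4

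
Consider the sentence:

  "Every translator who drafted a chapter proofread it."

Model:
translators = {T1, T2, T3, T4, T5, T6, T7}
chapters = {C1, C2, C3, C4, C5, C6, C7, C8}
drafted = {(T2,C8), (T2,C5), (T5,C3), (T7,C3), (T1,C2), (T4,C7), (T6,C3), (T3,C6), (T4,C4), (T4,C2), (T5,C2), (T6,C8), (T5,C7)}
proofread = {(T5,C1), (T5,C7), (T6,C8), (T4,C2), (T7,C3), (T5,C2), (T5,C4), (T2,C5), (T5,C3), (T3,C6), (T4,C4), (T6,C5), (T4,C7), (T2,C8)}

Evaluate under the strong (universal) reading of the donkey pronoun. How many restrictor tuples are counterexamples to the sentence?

"it" takes "a chapter" as antecedent — a donkey pronoun bound across the clause boundary.
Strong reading: for every (t,c) with drafted(t,c), proofread(t,c).
Restrictor pairs: (T1,C2) ✗  (T2,C5) ✓  (T2,C8) ✓  (T3,C6) ✓  (T4,C2) ✓  (T4,C4) ✓  (T4,C7) ✓  (T5,C2) ✓  (T5,C3) ✓  (T5,C7) ✓  (T6,C3) ✗  (T6,C8) ✓  (T7,C3) ✓
Counterexamples (restrictor pairs failing the scope): 2.

2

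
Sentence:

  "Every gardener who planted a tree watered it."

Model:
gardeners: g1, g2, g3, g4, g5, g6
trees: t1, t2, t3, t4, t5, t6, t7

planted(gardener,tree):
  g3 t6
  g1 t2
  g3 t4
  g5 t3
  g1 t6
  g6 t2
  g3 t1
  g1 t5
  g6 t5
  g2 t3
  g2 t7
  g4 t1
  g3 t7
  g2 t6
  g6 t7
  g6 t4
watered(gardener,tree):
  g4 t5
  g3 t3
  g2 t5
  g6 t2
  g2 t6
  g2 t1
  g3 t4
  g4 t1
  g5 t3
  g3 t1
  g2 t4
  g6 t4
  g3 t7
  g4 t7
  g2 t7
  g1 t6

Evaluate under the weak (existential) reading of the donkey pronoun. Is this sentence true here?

True

"it" takes "a tree" as antecedent — a donkey pronoun bound across the clause boundary.
Weak reading: every gardener g with some planted-tree has at least one planted-tree t such that watered(g,t).
Per gardener: g1:✓  g2:✓  g3:✓  g4:✓  g5:✓  g6:✓
Every gardener in the restrictor has a witness.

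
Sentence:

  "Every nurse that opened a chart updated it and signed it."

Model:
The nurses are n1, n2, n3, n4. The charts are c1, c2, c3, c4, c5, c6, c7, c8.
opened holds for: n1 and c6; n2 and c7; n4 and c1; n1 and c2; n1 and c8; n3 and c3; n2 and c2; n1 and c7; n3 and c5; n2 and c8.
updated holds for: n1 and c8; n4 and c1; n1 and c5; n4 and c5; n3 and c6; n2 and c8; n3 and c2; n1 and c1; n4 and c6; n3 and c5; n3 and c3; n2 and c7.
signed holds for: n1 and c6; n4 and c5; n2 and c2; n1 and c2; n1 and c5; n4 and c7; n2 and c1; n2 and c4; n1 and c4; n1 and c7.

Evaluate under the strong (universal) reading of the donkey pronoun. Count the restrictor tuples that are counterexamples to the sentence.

"it" takes "a chart" as antecedent — a donkey pronoun bound across the clause boundary.
Strong reading: for every (n,c) with opened(n,c), updated(n,c) ∧ signed(n,c).
Restrictor pairs: (n1,c2) ✗  (n1,c6) ✗  (n1,c7) ✗  (n1,c8) ✗  (n2,c2) ✗  (n2,c7) ✗  (n2,c8) ✗  (n3,c3) ✗  (n3,c5) ✗  (n4,c1) ✗
Counterexamples (restrictor pairs failing the scope): 10.

10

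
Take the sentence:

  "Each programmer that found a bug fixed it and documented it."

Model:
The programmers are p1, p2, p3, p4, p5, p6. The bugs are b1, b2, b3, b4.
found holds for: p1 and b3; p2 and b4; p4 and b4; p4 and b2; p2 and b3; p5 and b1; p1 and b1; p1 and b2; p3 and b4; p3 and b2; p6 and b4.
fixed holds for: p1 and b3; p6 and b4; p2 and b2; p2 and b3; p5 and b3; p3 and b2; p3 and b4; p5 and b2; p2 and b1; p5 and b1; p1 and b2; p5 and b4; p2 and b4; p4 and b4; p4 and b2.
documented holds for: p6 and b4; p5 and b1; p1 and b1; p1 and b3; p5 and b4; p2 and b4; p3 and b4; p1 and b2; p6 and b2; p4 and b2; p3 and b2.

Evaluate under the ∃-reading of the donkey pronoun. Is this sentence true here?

"it" takes "a bug" as antecedent — a donkey pronoun bound across the clause boundary.
Weak reading: every programmer p with some found-bug has at least one found-bug b such that fixed(p,b) ∧ documented(p,b).
Per programmer: p1:✓  p2:✓  p3:✓  p4:✓  p5:✓  p6:✓
Every programmer in the restrictor has a witness.

True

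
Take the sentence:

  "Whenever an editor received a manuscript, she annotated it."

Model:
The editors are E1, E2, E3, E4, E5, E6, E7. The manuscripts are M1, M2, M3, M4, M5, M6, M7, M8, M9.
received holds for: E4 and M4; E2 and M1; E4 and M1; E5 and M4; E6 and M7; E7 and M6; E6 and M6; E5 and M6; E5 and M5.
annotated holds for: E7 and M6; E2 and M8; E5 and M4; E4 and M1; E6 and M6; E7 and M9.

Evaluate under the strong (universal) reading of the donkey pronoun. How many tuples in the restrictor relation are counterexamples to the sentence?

"it" takes "a manuscript" as antecedent — a donkey pronoun bound across the clause boundary.
Strong reading: for every (e,m) with received(e,m), annotated(e,m).
Restrictor pairs: (E2,M1) ✗  (E4,M1) ✓  (E4,M4) ✗  (E5,M4) ✓  (E5,M5) ✗  (E5,M6) ✗  (E6,M6) ✓  (E6,M7) ✗  (E7,M6) ✓
Counterexamples (restrictor pairs failing the scope): 5.

5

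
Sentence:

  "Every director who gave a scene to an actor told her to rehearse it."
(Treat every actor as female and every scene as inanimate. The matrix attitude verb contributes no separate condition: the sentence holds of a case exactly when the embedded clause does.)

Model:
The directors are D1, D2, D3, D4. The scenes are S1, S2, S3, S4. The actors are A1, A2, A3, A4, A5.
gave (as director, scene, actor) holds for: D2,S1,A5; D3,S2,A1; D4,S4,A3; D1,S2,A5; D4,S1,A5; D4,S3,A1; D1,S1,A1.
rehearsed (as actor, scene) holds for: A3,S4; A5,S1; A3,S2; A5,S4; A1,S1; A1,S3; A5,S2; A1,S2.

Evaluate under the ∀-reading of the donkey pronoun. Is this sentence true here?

"her" takes "an actor" as antecedent and "it" takes "a scene"; both are donkey pronouns co-varying with the restrictor.
Strong reading: for every (d,s,a) with gave(d,s,a), rehearsed(a,s).
Restrictor triples: (D1,S1,A1)→rehearsed(A1,S1) ✓  (D1,S2,A5)→rehearsed(A5,S2) ✓  (D2,S1,A5)→rehearsed(A5,S1) ✓  (D3,S2,A1)→rehearsed(A1,S2) ✓  (D4,S1,A5)→rehearsed(A5,S1) ✓  (D4,S3,A1)→rehearsed(A1,S3) ✓  (D4,S4,A3)→rehearsed(A3,S4) ✓
Every restrictor triple satisfies the scope.

True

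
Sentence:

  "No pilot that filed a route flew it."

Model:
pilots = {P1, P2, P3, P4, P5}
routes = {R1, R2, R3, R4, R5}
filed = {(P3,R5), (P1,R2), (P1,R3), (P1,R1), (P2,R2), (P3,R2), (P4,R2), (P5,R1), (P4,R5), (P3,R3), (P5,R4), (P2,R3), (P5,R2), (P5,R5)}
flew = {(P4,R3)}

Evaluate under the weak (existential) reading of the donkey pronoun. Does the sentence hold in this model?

True

"it" takes "a route" as antecedent — a donkey pronoun bound across the clause boundary.
Truth condition: for no (p,r) with filed(p,r) does flew(p,r) hold.
Restrictor pairs — does the scope hold? (P1,R1):fails  (P1,R2):fails  (P1,R3):fails  (P2,R2):fails  (P2,R3):fails  (P3,R2):fails  (P3,R3):fails  (P3,R5):fails  (P4,R2):fails  (P4,R5):fails  (P5,R1):fails  (P5,R2):fails  (P5,R4):fails  (P5,R5):fails
Scope holds for no restrictor pair, so the sentence is true.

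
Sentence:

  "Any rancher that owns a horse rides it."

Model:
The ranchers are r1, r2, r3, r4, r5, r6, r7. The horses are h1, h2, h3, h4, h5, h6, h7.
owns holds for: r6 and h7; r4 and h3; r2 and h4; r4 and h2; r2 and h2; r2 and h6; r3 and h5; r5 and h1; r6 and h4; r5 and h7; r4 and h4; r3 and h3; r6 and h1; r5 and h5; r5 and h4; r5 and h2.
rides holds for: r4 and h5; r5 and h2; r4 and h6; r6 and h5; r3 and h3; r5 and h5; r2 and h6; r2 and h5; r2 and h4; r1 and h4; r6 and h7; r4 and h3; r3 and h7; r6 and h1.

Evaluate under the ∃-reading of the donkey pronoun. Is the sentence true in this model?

True

"it" takes "a horse" as antecedent — a donkey pronoun bound across the clause boundary.
Weak reading: every rancher r with some owns-horse has at least one owns-horse h such that rides(r,h).
Per rancher: r2:✓  r3:✓  r4:✓  r5:✓  r6:✓
Every rancher in the restrictor has a witness.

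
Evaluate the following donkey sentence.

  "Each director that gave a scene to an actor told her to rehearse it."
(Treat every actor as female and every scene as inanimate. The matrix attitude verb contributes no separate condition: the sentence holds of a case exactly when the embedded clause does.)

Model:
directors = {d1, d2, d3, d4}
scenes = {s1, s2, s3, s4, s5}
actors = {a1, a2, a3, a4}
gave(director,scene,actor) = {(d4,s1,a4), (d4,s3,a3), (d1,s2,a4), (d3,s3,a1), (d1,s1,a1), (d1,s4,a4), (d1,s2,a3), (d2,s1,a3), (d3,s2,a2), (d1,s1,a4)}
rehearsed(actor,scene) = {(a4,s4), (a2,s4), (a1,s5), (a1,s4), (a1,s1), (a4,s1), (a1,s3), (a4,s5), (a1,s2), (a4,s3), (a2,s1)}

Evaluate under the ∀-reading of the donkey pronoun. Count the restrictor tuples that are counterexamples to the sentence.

"her" takes "an actor" as antecedent and "it" takes "a scene"; both are donkey pronouns co-varying with the restrictor.
Strong reading: for every (d,s,a) with gave(d,s,a), rehearsed(a,s).
Restrictor triples: (d1,s1,a1)→rehearsed(a1,s1) ✓  (d1,s1,a4)→rehearsed(a4,s1) ✓  (d1,s2,a3)→rehearsed(a3,s2) ✗  (d1,s2,a4)→rehearsed(a4,s2) ✗  (d1,s4,a4)→rehearsed(a4,s4) ✓  (d2,s1,a3)→rehearsed(a3,s1) ✗  (d3,s2,a2)→rehearsed(a2,s2) ✗  (d3,s3,a1)→rehearsed(a1,s3) ✓  (d4,s1,a4)→rehearsed(a4,s1) ✓  (d4,s3,a3)→rehearsed(a3,s3) ✗
Counterexamples (restrictor triples failing the scope): 5.

5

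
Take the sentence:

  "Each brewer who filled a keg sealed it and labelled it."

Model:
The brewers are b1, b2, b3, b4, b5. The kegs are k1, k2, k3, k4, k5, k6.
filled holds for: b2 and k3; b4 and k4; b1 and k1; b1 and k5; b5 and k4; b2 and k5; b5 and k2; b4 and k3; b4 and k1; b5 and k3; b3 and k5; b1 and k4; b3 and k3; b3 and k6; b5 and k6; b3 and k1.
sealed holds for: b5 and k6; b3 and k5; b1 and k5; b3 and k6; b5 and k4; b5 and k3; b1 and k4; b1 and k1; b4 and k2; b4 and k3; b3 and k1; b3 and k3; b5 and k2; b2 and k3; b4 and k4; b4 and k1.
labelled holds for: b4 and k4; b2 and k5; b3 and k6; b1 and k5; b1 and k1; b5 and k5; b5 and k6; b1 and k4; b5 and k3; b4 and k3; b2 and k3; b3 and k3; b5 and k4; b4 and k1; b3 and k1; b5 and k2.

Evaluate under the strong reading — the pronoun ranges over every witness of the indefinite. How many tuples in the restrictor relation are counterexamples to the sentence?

2

"it" takes "a keg" as antecedent — a donkey pronoun bound across the clause boundary.
Strong reading: for every (b,k) with filled(b,k), sealed(b,k) ∧ labelled(b,k).
Restrictor pairs: (b1,k1) ✓  (b1,k4) ✓  (b1,k5) ✓  (b2,k3) ✓  (b2,k5) ✗  (b3,k1) ✓  (b3,k3) ✓  (b3,k5) ✗  (b3,k6) ✓  (b4,k1) ✓  (b4,k3) ✓  (b4,k4) ✓  (b5,k2) ✓  (b5,k3) ✓  (b5,k4) ✓  (b5,k6) ✓
Counterexamples (restrictor pairs failing the scope): 2.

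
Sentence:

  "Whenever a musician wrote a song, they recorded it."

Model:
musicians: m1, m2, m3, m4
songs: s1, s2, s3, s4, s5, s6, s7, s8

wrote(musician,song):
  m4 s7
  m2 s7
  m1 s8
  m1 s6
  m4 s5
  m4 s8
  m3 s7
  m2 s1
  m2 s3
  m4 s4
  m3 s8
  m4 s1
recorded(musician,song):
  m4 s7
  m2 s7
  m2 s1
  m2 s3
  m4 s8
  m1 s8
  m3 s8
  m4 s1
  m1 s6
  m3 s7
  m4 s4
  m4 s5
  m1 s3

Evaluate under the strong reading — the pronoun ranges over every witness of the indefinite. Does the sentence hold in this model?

True

"it" takes "a song" as antecedent — a donkey pronoun bound across the clause boundary.
Strong reading: for every (m,s) with wrote(m,s), recorded(m,s).
Restrictor pairs: (m1,s6) ✓  (m1,s8) ✓  (m2,s1) ✓  (m2,s3) ✓  (m2,s7) ✓  (m3,s7) ✓  (m3,s8) ✓  (m4,s1) ✓  (m4,s4) ✓  (m4,s5) ✓  (m4,s7) ✓  (m4,s8) ✓
Every restrictor pair satisfies the scope.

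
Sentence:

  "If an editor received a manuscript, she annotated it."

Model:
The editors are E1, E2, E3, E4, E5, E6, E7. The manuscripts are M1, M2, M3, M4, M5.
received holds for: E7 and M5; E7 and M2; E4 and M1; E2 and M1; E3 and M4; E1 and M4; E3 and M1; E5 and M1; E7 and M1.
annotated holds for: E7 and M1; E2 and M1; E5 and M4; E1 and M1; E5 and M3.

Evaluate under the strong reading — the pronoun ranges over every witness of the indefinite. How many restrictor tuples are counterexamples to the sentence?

7

"it" takes "a manuscript" as antecedent — a donkey pronoun bound across the clause boundary.
Strong reading: for every (e,m) with received(e,m), annotated(e,m).
Restrictor pairs: (E1,M4) ✗  (E2,M1) ✓  (E3,M1) ✗  (E3,M4) ✗  (E4,M1) ✗  (E5,M1) ✗  (E7,M1) ✓  (E7,M2) ✗  (E7,M5) ✗
Counterexamples (restrictor pairs failing the scope): 7.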